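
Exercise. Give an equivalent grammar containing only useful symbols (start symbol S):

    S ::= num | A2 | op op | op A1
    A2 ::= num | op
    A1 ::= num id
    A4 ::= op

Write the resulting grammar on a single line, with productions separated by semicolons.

S ::= num | A2 | op op | op A1; A2 ::= num | op; A1 ::= num id

Generating nonterminals: {A1, A2, A4, S}.
Reachable from S after that: {A1, A2, S}.
Removed useless symbols: {A4} and every production mentioning them.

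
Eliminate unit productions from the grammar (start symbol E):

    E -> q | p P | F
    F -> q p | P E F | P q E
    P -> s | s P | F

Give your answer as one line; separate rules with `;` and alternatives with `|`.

E -> q | p P | q p | P E F | P q E; F -> q p | P E F | P q E; P -> q p | P E F | P q E | s | s P

Unit pairs: E ⇒* {F}; P ⇒* {F}.
For every A with A ⇒* B via unit rules, add B's non-unit alternatives to A; then delete every rule of the form X → Y.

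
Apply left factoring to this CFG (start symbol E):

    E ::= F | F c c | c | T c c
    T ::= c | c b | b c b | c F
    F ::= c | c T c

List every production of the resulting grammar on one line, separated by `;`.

E has alternatives sharing prefix 'F': factor to E → F E' with E' → ε | c c.
T has alternatives sharing prefix 'c': factor to T → c T' with T' → ε | b | F.
F has alternatives sharing prefix 'c': factor to F → c F' with F' → ε | T c.

E ::= c | T c c | F E'; T ::= b c b | c T'; F ::= c F'; E' ::= ε | c c; T' ::= ε | b | F; F' ::= ε | T c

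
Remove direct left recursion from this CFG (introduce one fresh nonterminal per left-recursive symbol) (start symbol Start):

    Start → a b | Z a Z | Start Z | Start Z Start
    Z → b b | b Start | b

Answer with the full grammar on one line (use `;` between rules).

Start → a b Start1 | Z a Z Start1; Z → b b | b Start | b; Start1 → Z Start1 | Z Start Start1 | ε

Start is directly left-recursive.
For Start: α = {Z, Z Start}, β = {a b, Z a Z}. Rewrite as Start → β Start1 and Start1 → α Start1 | ε.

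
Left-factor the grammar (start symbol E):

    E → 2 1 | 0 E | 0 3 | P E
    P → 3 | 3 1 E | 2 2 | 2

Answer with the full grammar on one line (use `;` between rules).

E has alternatives sharing prefix '0': factor to E → 0 E' with E' → E | 3.
P has alternatives sharing prefix '3': factor to P → 3 P' with P' → ε | 1 E.
P has alternatives sharing prefix '2': factor to P → 2 P'' with P'' → 2 | ε.

E → 2 1 | P E | 0 E'; P → 3 P' | 2 P''; E' → E | 3; P' → ε | 1 E; P'' → 2 | ε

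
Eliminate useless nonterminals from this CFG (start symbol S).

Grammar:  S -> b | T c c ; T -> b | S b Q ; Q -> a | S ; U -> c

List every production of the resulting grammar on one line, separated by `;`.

Generating nonterminals: {Q, S, T, U}.
Reachable from S after that: {Q, S, T}.
Removed useless symbols: {U} and every production mentioning them.

S -> b | T c c; T -> b | S b Q; Q -> a | S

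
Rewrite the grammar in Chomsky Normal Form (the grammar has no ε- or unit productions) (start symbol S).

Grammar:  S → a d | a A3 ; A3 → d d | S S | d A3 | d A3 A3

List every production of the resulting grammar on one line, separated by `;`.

Introduce a nonterminal for each terminal appearing in a rule of length ≥ 2: X1 → a, X2 → d.
Binarize each right-hand side of length ≥ 3 by chaining fresh nonterminals (Y1, Y2, …): affected rules were A3 → X2 A3 A3.

S → X1 X2 | X1 A3; A3 → X2 X2 | S S | X2 A3 | X2 Y1; X1 → a; X2 → d; Y1 → A3 A3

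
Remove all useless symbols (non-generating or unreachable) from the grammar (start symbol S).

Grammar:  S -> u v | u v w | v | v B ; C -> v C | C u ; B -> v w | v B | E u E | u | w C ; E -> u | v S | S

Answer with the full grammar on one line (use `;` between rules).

S -> u v | u v w | v | v B; B -> v w | v B | E u E | u; E -> u | v S | S

Generating nonterminals: {B, E, S}.
Reachable from S after that: {B, E, S}.
Removed useless symbols: {C} and every production mentioning them.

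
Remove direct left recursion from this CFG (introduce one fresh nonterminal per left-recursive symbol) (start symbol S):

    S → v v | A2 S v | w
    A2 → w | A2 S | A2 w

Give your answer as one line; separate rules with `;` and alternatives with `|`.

Left recursion appears on A2.
For A2: α = {S, w}, β = {w}. Rewrite as A2 → β A2' and A2' → α A2' | ε.

S → v v | A2 S v | w; A2 → w A2'; A2' → S A2' | w A2' | ε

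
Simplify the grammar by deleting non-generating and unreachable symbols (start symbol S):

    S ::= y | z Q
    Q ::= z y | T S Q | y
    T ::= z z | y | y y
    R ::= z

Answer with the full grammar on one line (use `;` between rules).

S ::= y | z Q; Q ::= z y | T S Q | y; T ::= z z | y | y y

Generating nonterminals: {Q, R, S, T}.
Reachable from S after that: {Q, S, T}.
Removed useless symbols: {R} and every production mentioning them.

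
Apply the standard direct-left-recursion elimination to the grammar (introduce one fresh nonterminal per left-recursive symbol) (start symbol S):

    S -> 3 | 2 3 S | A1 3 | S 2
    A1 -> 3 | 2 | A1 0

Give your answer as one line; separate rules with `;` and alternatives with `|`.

Left recursion appears on S, A1.
For S: α = {2}, β = {3, 2 3 S, A1 3}. Rewrite as S → β S' and S' → α S' | ε.
For A1: α = {0}, β = {3, 2}. Rewrite as A1 → β A1' and A1' → α A1' | ε.

S -> 3 S' | 2 3 S S' | A1 3 S'; A1 -> 3 A1' | 2 A1'; S' -> 2 S' | ε; A1' -> 0 A1' | ε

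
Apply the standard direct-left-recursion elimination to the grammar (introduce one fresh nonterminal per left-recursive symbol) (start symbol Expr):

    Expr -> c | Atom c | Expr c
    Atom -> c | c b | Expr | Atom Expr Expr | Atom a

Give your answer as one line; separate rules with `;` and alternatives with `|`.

Expr -> c Expr1 | Atom c Expr1; Atom -> c Atom1 | c b Atom1 | Expr Atom1; Expr1 -> c Expr1 | epsilon; Atom1 -> Expr Expr Atom1 | a Atom1 | epsilon

Left recursion appears on Expr, Atom.
For Expr: α = {c}, β = {c, Atom c}. Rewrite as Expr → β Expr1 and Expr1 → α Expr1 | ε.
For Atom: α = {Expr Expr, a}, β = {c, c b, Expr}. Rewrite as Atom → β Atom1 and Atom1 → α Atom1 | ε.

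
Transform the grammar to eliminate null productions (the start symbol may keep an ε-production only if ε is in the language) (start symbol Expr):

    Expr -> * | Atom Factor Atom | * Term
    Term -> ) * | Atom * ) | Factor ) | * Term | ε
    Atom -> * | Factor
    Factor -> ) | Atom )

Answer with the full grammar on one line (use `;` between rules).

Nullable set = {Term}.
ε ∉ L(G), so no ε-production is kept.
Expand every rule over subsets of its nullable positions: Term → * Term gives * Term | *.

Expr -> * | Atom Factor Atom | * Term; Term -> ) * | Atom * ) | Factor ) | * Term | *; Atom -> * | Factor; Factor -> ) | Atom )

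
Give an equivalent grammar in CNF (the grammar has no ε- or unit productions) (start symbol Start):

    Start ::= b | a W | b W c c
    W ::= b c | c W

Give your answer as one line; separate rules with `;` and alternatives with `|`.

Start ::= b | X1 W | X2 Y1; W ::= X2 X3 | X3 W; X1 ::= a; X2 ::= b; X3 ::= c; Y1 ::= W Y2; Y2 ::= X3 X3

Introduce a nonterminal for each terminal appearing in a rule of length ≥ 2: X1 → a, X2 → b, X3 → c.
Binarize each right-hand side of length ≥ 3 by chaining fresh nonterminals (Y1, Y2, …): affected rules were Start → X2 W X3 X3.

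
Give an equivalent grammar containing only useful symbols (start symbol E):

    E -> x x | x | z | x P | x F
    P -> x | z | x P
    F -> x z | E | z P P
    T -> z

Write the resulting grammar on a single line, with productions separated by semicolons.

E -> x x | x | z | x P | x F; P -> x | z | x P; F -> x z | E | z P P

Generating nonterminals: {E, F, P, T}.
Reachable from E after that: {E, F, P}.
Removed useless symbols: {T} and every production mentioning them.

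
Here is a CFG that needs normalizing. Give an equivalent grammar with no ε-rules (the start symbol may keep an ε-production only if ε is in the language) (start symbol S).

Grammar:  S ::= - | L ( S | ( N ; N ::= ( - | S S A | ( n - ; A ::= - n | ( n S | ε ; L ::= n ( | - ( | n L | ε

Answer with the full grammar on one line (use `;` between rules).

S ::= - | L ( S | ( S | ( N; N ::= ( - | S S A | S S | ( n -; A ::= - n | ( n S; L ::= n ( | - ( | n L | n

The nullable symbols are {A, L}.
ε ∉ L(G), so no ε-production is kept.
Add the nullable-subset variants: S → L ( S gives L ( S | ( S. N → S S A gives S S A | S S. L → n L gives n L | n.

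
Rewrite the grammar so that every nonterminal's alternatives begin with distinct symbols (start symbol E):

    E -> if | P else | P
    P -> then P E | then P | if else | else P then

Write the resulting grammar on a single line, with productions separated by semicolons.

E has alternatives sharing prefix 'P': factor to E → P E' with E' → else | ε.
P has alternatives sharing prefix 'then P': factor to P → then P P' with P' → E | ε.

E -> if | P E'; P -> if else | else P then | then P P'; E' -> else | ε; P' -> E | ε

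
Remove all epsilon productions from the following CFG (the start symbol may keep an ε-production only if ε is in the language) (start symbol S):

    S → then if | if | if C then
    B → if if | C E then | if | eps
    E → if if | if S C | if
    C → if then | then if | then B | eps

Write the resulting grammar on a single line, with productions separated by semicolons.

The nullable symbols are {B, C}.
ε ∉ L(G), so no ε-production is kept.
For each production, add variants omitting each subset of nullable occurrences: S → if C then gives if C then | if then. B → C E then gives C E then | E then. E → if S C gives if S C | if S. C → then B gives then B | then.

S → then if | if | if C then | if then; B → if if | C E then | E then | if; E → if if | if S C | if S | if; C → if then | then if | then B | then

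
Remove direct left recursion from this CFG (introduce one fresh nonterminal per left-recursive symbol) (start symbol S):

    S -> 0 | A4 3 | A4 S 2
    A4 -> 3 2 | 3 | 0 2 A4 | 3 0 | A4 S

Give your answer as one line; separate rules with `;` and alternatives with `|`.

Directly left-recursive nonterminal: A4.
For A4: α = {S}, β = {3 2, 3, 0 2 A4, 3 0}. Rewrite as A4 → β A4' and A4' → α A4' | ε.

S -> 0 | A4 3 | A4 S 2; A4 -> 3 2 A4' | 3 A4' | 0 2 A4 A4' | 3 0 A4'; A4' -> S A4' | eps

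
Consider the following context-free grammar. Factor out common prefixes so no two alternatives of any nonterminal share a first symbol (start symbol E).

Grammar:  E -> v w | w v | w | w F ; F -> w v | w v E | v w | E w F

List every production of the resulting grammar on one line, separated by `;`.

E -> v w | w E'; F -> v w | E w F | w v F'; E' -> v | ε | F; F' -> ε | E

E has alternatives sharing prefix 'w': factor to E → w E' with E' → v | ε | F.
F has alternatives sharing prefix 'w v': factor to F → w v F' with F' → ε | E.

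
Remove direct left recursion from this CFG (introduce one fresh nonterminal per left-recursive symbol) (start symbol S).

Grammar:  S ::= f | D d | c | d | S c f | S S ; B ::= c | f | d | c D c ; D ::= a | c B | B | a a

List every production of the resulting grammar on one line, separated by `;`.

S ::= f S' | D d S' | c S' | d S'; B ::= c | f | d | c D c; D ::= a | c B | B | a a; S' ::= c f S' | S S' | ε

Directly left-recursive nonterminal: S.
For S: α = {c f, S}, β = {f, D d, c, d}. Rewrite as S → β S' and S' → α S' | ε.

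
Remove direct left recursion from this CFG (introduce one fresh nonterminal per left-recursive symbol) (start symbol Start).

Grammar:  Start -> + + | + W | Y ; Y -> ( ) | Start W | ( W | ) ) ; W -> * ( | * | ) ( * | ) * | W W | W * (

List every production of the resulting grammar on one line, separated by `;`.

Start -> + + | + W | Y; Y -> ( ) | Start W | ( W | ) ); W -> * ( W1 | * W1 | ) ( * W1 | ) * W1; W1 -> W W1 | * ( W1 | ε

Directly left-recursive nonterminal: W.
For W: α = {W, * (}, β = {* (, *, ) ( *, ) *}. Rewrite as W → β W1 and W1 → α W1 | ε.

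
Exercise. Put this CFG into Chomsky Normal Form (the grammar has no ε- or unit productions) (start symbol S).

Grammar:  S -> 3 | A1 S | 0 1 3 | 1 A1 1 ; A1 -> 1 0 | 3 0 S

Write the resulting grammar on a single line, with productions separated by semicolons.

S -> 3 | A1 S | X1 Y1 | X2 Y2; A1 -> X2 X1 | X3 Y3; X1 -> 0; X2 -> 1; X3 -> 3; Y1 -> X2 X3; Y2 -> A1 X2; Y3 -> X1 S

Introduce a nonterminal for each terminal appearing in a rule of length ≥ 2: X1 → 0, X2 → 1, X3 → 3.
Binarize each right-hand side of length ≥ 3 by chaining fresh nonterminals (Y1, Y2, …): affected rules were S → X1 X2 X3; S → X2 A1 X2; A1 → X3 X1 S.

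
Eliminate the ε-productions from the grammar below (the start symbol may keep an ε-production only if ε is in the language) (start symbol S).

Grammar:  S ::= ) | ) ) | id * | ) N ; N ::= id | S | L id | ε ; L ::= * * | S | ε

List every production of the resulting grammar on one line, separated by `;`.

S ::= ) | ) ) | id * | ) N; N ::= id | S | L id; L ::= * * | S

The nullable symbols are {L, N}.
ε ∉ L(G), so no ε-production is kept.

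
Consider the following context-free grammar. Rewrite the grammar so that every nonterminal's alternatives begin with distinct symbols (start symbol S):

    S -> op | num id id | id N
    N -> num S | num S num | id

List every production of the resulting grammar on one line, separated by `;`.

S -> op | num id id | id N; N -> id | num S N'; N' -> ε | num

N has alternatives sharing prefix 'num S': factor to N → num S N' with N' → ε | num.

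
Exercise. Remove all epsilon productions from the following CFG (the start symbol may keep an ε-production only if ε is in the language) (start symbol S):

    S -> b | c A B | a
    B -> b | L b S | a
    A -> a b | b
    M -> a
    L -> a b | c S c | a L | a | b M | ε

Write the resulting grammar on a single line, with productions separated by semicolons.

S -> b | c A B | a; B -> b | L b S | b S | a; A -> a b | b; M -> a; L -> a b | c S c | a L | a | b M

The nullable symbols are {L}.
ε ∉ L(G), so no ε-production is kept.
For each production, add variants omitting each subset of nullable occurrences: B → L b S gives L b S | b S. L → a L gives a L | a.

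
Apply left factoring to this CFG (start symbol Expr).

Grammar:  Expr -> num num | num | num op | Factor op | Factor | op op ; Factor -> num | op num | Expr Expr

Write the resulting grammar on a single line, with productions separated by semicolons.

Expr has alternatives sharing prefix 'num': factor to Expr → num Expr1 with Expr1 → num | ε | op.
Expr has alternatives sharing prefix 'Factor': factor to Expr → Factor Expr2 with Expr2 → op | ε.

Expr -> op op | num Expr1 | Factor Expr2; Factor -> num | op num | Expr Expr; Expr1 -> num | ε | op; Expr2 -> op | ε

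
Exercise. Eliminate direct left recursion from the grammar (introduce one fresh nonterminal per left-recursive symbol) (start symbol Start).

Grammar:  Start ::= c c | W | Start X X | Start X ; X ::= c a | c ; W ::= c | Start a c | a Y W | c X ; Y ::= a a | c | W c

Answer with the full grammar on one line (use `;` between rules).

Start ::= c c Start1 | W Start1; X ::= c a | c; W ::= c | Start a c | a Y W | c X; Y ::= a a | c | W c; Start1 ::= X X Start1 | X Start1 | epsilon

Directly left-recursive nonterminal: Start.
For Start: α = {X X, X}, β = {c c, W}. Rewrite as Start → β Start1 and Start1 → α Start1 | ε.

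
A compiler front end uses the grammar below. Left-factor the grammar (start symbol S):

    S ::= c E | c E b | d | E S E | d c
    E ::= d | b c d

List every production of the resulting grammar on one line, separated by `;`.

S ::= E S E | c E S' | d S''; E ::= d | b c d; S' ::= eps | b; S'' ::= eps | c

S has alternatives sharing prefix 'c E': factor to S → c E S' with S' → ε | b.
S has alternatives sharing prefix 'd': factor to S → d S'' with S'' → ε | c.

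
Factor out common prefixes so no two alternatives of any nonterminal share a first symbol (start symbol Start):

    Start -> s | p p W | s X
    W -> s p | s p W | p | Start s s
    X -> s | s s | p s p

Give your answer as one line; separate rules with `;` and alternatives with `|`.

Start has alternatives sharing prefix 's': factor to Start → s Start1 with Start1 → ε | X.
W has alternatives sharing prefix 's p': factor to W → s p W1 with W1 → ε | W.
X has alternatives sharing prefix 's': factor to X → s X1 with X1 → ε | s.

Start -> p p W | s Start1; W -> p | Start s s | s p W1; X -> p s p | s X1; Start1 -> ε | X; W1 -> ε | W; X1 -> ε | s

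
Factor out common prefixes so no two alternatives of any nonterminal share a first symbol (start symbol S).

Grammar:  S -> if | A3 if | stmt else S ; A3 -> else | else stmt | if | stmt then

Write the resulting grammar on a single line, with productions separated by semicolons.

A3 has alternatives sharing prefix 'else': factor to A3 → else A3' with A3' → ε | stmt.

S -> if | A3 if | stmt else S; A3 -> if | stmt then | else A3'; A3' -> ε | stmt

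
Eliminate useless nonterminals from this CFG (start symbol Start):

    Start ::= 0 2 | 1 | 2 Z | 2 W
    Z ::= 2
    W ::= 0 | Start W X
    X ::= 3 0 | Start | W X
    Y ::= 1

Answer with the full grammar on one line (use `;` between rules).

Generating nonterminals: {Start, W, X, Y, Z}.
Reachable from Start after that: {Start, W, X, Z}.
Removed useless symbols: {Y} and every production mentioning them.

Start ::= 0 2 | 1 | 2 Z | 2 W; Z ::= 2; W ::= 0 | Start W X; X ::= 3 0 | Start | W X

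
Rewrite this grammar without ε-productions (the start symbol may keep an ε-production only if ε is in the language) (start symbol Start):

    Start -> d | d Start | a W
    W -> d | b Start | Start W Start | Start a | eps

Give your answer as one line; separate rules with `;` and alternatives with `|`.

Nullable set = {W}.
ε ∉ L(G), so no ε-production is kept.
Expand every rule over subsets of its nullable positions: Start → a W gives a W | a. W → Start W Start gives Start W Start | Start Start.

Start -> d | d Start | a W | a; W -> d | b Start | Start W Start | Start Start | Start a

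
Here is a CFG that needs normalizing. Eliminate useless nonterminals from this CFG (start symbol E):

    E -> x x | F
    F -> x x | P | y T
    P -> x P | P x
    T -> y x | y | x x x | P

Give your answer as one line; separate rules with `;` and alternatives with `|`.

E -> x x | F; F -> x x | y T; T -> y x | y | x x x

Generating nonterminals: {E, F, T}.
Reachable from E after that: {E, F, T}.
Removed useless symbols: {P} and every production mentioning them.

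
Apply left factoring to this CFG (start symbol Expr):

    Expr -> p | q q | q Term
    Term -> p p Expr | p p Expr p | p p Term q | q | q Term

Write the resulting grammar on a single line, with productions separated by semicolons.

Expr has alternatives sharing prefix 'q': factor to Expr → q Expr1 with Expr1 → q | Term.
Term has alternatives sharing prefix 'p p': factor to Term → p p Term1 with Term1 → Expr | Expr p | Term q.
Term has alternatives sharing prefix 'q': factor to Term → q Term2 with Term2 → ε | Term.
Term1 has alternatives sharing prefix 'Expr': factor to Term1 → Expr Term11 with Term11 → ε | p.

Expr -> p | q Expr1; Term -> p p Term1 | q Term2; Expr1 -> q | Term; Term1 -> Term q | Expr Term11; Term2 -> ε | Term; Term11 -> ε | p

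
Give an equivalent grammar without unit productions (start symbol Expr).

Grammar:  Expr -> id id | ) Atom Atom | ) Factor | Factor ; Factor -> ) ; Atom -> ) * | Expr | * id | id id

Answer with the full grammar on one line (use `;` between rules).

Unit pairs: Atom ⇒* {Expr, Factor}; Expr ⇒* {Factor}.
For every A with A ⇒* B via unit rules, add B's non-unit alternatives to A; then delete every rule of the form X → Y.

Expr -> ) | id id | ) Atom Atom | ) Factor; Factor -> ); Atom -> ) * | * id | id id | ) | ) Atom Atom | ) Factor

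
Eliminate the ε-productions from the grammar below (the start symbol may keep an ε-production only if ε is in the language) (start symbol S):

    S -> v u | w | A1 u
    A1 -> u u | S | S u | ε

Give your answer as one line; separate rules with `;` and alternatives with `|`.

S -> v u | w | A1 u | u; A1 -> u u | S | S u

Nullable set = {A1}.
ε ∉ L(G), so no ε-production is kept.
Add the nullable-subset variants: S → A1 u gives A1 u | u.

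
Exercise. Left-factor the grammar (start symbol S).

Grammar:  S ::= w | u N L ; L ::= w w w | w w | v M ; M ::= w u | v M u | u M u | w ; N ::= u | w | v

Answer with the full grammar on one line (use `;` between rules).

S ::= w | u N L; L ::= v M | w w L'; M ::= v M u | u M u | w M'; N ::= u | w | v; L' ::= w | ε; M' ::= u | ε

L has alternatives sharing prefix 'w w': factor to L → w w L' with L' → w | ε.
M has alternatives sharing prefix 'w': factor to M → w M' with M' → u | ε.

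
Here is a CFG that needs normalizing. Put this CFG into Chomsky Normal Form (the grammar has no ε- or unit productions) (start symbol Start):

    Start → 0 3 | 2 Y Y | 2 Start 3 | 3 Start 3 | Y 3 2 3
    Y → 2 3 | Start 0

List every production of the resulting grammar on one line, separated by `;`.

Introduce a nonterminal for each terminal appearing in a rule of length ≥ 2: X1 → 0, X2 → 3, X3 → 2.
Binarize each right-hand side of length ≥ 3 by chaining fresh nonterminals (Y1, Y2, …): affected rules were Start → X3 Y Y; Start → X3 Start X2; Start → X2 Start X2; Start → Y X2 X3 X2.

Start → X1 X2 | X3 Y1 | X3 Y2 | X2 Y3 | Y Y4; Y → X3 X2 | Start X1; X1 → 0; X2 → 3; X3 → 2; Y1 → Y Y; Y2 → Start X2; Y3 → Start X2; Y4 → X2 Y5; Y5 → X3 X2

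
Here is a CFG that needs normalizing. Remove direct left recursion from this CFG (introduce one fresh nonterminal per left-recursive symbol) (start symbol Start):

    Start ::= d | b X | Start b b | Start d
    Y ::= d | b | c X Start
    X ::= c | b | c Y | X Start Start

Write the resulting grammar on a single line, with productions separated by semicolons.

Left recursion appears on Start, X.
For Start: α = {b b, d}, β = {d, b X}. Rewrite as Start → β Start1 and Start1 → α Start1 | ε.
For X: α = {Start Start}, β = {c, b, c Y}. Rewrite as X → β X1 and X1 → α X1 | ε.

Start ::= d Start1 | b X Start1; Y ::= d | b | c X Start; X ::= c X1 | b X1 | c Y X1; Start1 ::= b b Start1 | d Start1 | ε; X1 ::= Start Start X1 | ε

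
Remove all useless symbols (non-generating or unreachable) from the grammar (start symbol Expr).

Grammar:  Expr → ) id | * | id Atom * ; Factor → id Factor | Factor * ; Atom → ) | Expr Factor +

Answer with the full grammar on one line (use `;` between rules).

Generating nonterminals: {Atom, Expr}.
Reachable from Expr after that: {Atom, Expr}.
Removed useless symbols: {Factor} and every production mentioning them.

Expr → ) id | * | id Atom *; Atom → )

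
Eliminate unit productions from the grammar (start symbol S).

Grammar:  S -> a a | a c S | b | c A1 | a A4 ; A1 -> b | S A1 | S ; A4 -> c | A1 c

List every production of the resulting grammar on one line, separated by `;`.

Unit pairs: A1 ⇒* {S}.
Replace each nonterminal's rules with the union of the non-unit rules of every nonterminal it unit-derives.

S -> a a | a c S | b | c A1 | a A4; A1 -> b | S A1 | a a | a c S | c A1 | a A4; A4 -> c | A1 c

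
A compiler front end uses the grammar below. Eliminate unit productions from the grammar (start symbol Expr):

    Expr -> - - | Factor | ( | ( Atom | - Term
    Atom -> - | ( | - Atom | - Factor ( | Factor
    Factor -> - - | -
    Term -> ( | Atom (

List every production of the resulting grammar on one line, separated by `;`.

Expr -> - - | - | ( | ( Atom | - Term; Atom -> - | ( | - Atom | - Factor ( | - -; Factor -> - - | -; Term -> ( | Atom (

Unit pairs: Atom ⇒* {Factor}; Expr ⇒* {Factor}.
Replace each nonterminal's rules with the union of the non-unit rules of every nonterminal it unit-derives.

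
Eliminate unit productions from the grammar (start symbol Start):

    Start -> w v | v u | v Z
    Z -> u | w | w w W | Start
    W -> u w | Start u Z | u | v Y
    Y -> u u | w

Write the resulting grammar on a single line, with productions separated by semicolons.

Start -> w v | v u | v Z; Z -> u | w | w w W | w v | v u | v Z; W -> u w | Start u Z | u | v Y; Y -> u u | w

Unit pairs: Z ⇒* {Start}.
For every A with A ⇒* B via unit rules, add B's non-unit alternatives to A; then delete every rule of the form X → Y.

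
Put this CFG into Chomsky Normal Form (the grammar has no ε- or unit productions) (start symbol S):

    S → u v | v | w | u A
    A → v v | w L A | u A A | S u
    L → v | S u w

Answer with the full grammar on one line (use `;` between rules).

Introduce a nonterminal for each terminal appearing in a rule of length ≥ 2: X1 → u, X2 → v, X3 → w.
Binarize each right-hand side of length ≥ 3 by chaining fresh nonterminals (Y1, Y2, …): affected rules were A → X3 L A; A → X1 A A; L → S X1 X3.

S → X1 X2 | v | w | X1 A; A → X2 X2 | X3 Y1 | X1 Y2 | S X1; L → v | S Y3; X1 → u; X2 → v; X3 → w; Y1 → L A; Y2 → A A; Y3 → X1 X3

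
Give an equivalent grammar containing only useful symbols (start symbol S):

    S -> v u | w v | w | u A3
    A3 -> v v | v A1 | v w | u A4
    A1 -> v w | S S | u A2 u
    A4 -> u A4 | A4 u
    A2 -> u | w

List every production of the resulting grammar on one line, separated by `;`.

S -> v u | w v | w | u A3; A3 -> v v | v A1 | v w; A1 -> v w | S S | u A2 u; A2 -> u | w

Generating nonterminals: {A1, A2, A3, S}.
Reachable from S after that: {A1, A2, A3, S}.
Removed useless symbols: {A4} and every production mentioning them.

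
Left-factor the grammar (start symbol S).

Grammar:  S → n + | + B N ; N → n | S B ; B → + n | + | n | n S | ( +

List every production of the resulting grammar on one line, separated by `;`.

S → n + | + B N; N → n | S B; B → ( + | + B' | n B''; B' → n | ε; B'' → ε | S

B has alternatives sharing prefix '+': factor to B → + B' with B' → n | ε.
B has alternatives sharing prefix 'n': factor to B → n B'' with B'' → ε | S.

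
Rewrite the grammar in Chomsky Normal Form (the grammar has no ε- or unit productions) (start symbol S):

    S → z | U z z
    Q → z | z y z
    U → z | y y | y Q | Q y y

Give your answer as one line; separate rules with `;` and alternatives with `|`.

Introduce a nonterminal for each terminal appearing in a rule of length ≥ 2: X1 → z, X2 → y.
Binarize each right-hand side of length ≥ 3 by chaining fresh nonterminals (Y1, Y2, …): affected rules were S → U X1 X1; Q → X1 X2 X1; U → Q X2 X2.

S → z | U Y1; Q → z | X1 Y2; U → z | X2 X2 | X2 Q | Q Y3; X1 → z; X2 → y; Y1 → X1 X1; Y2 → X2 X1; Y3 → X2 X2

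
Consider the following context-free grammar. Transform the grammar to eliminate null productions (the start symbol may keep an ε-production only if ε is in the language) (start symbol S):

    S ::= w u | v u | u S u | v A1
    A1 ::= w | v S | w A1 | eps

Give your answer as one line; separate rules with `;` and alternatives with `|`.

The nullable symbols are {A1}.
ε ∉ L(G), so no ε-production is kept.
Add the nullable-subset variants: S → v A1 gives v A1 | v.

S ::= w u | v u | u S u | v A1 | v; A1 ::= w | v S | w A1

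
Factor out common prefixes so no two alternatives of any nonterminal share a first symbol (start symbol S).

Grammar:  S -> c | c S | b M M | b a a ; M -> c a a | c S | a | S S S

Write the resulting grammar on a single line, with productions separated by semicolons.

S has alternatives sharing prefix 'c': factor to S → c S' with S' → ε | S.
S has alternatives sharing prefix 'b': factor to S → b S'' with S'' → M M | a a.
M has alternatives sharing prefix 'c': factor to M → c M' with M' → a a | S.

S -> c S' | b S''; M -> a | S S S | c M'; S' -> ε | S; S'' -> M M | a a; M' -> a a | S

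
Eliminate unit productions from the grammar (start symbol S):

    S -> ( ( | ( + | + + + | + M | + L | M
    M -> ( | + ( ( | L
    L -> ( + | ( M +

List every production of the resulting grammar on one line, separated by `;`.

Unit pairs: M ⇒* {L}; S ⇒* {L, M}.
For each unit pair (A, B), copy every non-unit production of B to A, then drop all unit productions.

S -> ( + | ( M + | ( ( | + + + | + M | + L | ( | + ( (; M -> ( + | ( M + | ( | + ( (; L -> ( + | ( M +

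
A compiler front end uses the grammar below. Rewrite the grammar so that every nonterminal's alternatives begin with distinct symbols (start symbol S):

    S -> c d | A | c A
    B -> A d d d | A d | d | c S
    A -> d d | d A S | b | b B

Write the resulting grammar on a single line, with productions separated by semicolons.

S has alternatives sharing prefix 'c': factor to S → c S' with S' → d | A.
B has alternatives sharing prefix 'A d': factor to B → A d B' with B' → d d | ε.
A has alternatives sharing prefix 'd': factor to A → d A' with A' → d | A S.
A has alternatives sharing prefix 'b': factor to A → b A'' with A'' → ε | B.

S -> A | c S'; B -> d | c S | A d B'; A -> d A' | b A''; S' -> d | A; B' -> d d | ε; A' -> d | A S; A'' -> ε | B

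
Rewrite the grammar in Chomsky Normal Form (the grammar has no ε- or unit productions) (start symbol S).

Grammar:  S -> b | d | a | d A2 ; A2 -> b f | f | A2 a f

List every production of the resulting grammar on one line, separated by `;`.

S -> b | d | a | X1 A2; A2 -> X2 X3 | f | A2 Y1; X1 -> d; X2 -> b; X3 -> f; X4 -> a; Y1 -> X4 X3

Introduce a nonterminal for each terminal appearing in a rule of length ≥ 2: X1 → d, X2 → b, X3 → f, X4 → a.
Binarize each right-hand side of length ≥ 3 by chaining fresh nonterminals (Y1, Y2, …): affected rules were A2 → A2 X4 X3.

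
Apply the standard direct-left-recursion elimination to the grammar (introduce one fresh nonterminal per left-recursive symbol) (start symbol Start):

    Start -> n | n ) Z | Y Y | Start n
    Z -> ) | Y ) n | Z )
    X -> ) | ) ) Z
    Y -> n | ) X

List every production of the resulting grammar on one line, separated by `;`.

Start -> n Start1 | n ) Z Start1 | Y Y Start1; Z -> ) Z1 | Y ) n Z1; X -> ) | ) ) Z; Y -> n | ) X; Start1 -> n Start1 | epsilon; Z1 -> ) Z1 | epsilon

Start, Z are directly left-recursive.
For Start: α = {n}, β = {n, n ) Z, Y Y}. Rewrite as Start → β Start1 and Start1 → α Start1 | ε.
For Z: α = {)}, β = {), Y ) n}. Rewrite as Z → β Z1 and Z1 → α Z1 | ε.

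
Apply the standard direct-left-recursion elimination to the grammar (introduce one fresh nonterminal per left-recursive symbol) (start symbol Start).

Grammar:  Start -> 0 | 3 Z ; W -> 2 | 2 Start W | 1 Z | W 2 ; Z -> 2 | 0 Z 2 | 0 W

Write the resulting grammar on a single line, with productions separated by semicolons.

Start -> 0 | 3 Z; W -> 2 W1 | 2 Start W W1 | 1 Z W1; Z -> 2 | 0 Z 2 | 0 W; W1 -> 2 W1 | ε

Directly left-recursive nonterminal: W.
For W: α = {2}, β = {2, 2 Start W, 1 Z}. Rewrite as W → β W1 and W1 → α W1 | ε.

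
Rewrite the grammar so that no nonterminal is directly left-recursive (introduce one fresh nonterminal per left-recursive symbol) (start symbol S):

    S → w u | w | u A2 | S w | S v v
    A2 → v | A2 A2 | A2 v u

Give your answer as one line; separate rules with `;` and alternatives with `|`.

S → w u S' | w S' | u A2 S'; A2 → v A2'; S' → w S' | v v S' | ε; A2' → A2 A2' | v u A2' | ε

Directly left-recursive nonterminals: S, A2.
For S: α = {w, v v}, β = {w u, w, u A2}. Rewrite as S → β S' and S' → α S' | ε.
For A2: α = {A2, v u}, β = {v}. Rewrite as A2 → β A2' and A2' → α A2' | ε.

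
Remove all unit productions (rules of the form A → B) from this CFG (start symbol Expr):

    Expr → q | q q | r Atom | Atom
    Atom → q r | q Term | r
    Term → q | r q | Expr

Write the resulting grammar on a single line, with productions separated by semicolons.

Unit pairs: Expr ⇒* {Atom}; Term ⇒* {Atom, Expr}.
For each unit pair (A, B), copy every non-unit production of B to A, then drop all unit productions.

Expr → q r | q Term | r | q | q q | r Atom; Atom → q r | q Term | r; Term → q | r q | q r | q Term | r | q q | r Atom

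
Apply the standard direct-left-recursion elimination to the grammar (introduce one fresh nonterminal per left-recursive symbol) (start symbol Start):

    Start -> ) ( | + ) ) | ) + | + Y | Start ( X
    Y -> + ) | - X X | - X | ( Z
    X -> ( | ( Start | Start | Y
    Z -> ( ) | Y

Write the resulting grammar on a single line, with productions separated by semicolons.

Start -> ) ( Start1 | + ) ) Start1 | ) + Start1 | + Y Start1; Y -> + ) | - X X | - X | ( Z; X -> ( | ( Start | Start | Y; Z -> ( ) | Y; Start1 -> ( X Start1 | ε

Start is directly left-recursive.
For Start: α = {( X}, β = {) (, + ) ), ) +, + Y}. Rewrite as Start → β Start1 and Start1 → α Start1 | ε.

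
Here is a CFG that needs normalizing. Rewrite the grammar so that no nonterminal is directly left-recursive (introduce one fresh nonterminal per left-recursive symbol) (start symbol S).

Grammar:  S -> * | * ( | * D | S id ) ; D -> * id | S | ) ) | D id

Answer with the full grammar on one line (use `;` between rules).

Left recursion appears on S, D.
For S: α = {id )}, β = {*, * (, * D}. Rewrite as S → β S' and S' → α S' | ε.
For D: α = {id}, β = {* id, S, ) )}. Rewrite as D → β D' and D' → α D' | ε.

S -> * S' | * ( S' | * D S'; D -> * id D' | S D' | ) ) D'; S' -> id ) S' | ε; D' -> id D' | ε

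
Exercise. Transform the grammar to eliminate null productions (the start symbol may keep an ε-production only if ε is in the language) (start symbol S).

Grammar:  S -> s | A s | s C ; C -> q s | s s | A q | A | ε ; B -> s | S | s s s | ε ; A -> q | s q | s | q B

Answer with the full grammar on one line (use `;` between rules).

S -> s | A s | s C; C -> q s | s s | A q | A; B -> s | S | s s s; A -> q | s q | s | q B

Nullable set = {B, C}.
ε ∉ L(G), so no ε-production is kept.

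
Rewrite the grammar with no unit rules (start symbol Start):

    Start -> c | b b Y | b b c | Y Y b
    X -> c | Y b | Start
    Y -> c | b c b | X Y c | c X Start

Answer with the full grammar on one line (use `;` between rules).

Unit pairs: X ⇒* {Start}.
For each unit pair (A, B), copy every non-unit production of B to A, then drop all unit productions.

Start -> c | b b Y | b b c | Y Y b; X -> c | b b Y | b b c | Y Y b | Y b; Y -> c | b c b | X Y c | c X Start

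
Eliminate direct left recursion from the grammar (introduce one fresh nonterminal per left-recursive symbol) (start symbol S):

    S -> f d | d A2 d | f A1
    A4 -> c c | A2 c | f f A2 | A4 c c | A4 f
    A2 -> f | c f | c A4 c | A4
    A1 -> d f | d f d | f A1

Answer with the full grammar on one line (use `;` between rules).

S -> f d | d A2 d | f A1; A4 -> c c A4' | A2 c A4' | f f A2 A4'; A2 -> f | c f | c A4 c | A4; A1 -> d f | d f d | f A1; A4' -> c c A4' | f A4' | eps

A4 is directly left-recursive.
For A4: α = {c c, f}, β = {c c, A2 c, f f A2}. Rewrite as A4 → β A4' and A4' → α A4' | ε.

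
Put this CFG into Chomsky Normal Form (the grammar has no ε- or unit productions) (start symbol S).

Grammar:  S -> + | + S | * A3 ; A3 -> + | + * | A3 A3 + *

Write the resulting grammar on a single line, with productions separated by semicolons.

S -> + | X1 S | X2 A3; A3 -> + | X1 X2 | A3 Y1; X1 -> +; X2 -> *; Y1 -> A3 Y2; Y2 -> X1 X2

Introduce a nonterminal for each terminal appearing in a rule of length ≥ 2: X1 → +, X2 → *.
Binarize each right-hand side of length ≥ 3 by chaining fresh nonterminals (Y1, Y2, …): affected rules were A3 → A3 A3 X1 X2.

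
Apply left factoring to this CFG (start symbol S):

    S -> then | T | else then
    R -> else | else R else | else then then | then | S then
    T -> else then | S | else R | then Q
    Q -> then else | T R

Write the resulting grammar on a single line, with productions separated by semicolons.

R has alternatives sharing prefix 'else': factor to R → else R' with R' → ε | R else | then then.
T has alternatives sharing prefix 'else': factor to T → else T' with T' → then | R.

S -> then | T | else then; R -> then | S then | else R'; T -> S | then Q | else T'; Q -> then else | T R; R' -> ε | R else | then then; T' -> then | R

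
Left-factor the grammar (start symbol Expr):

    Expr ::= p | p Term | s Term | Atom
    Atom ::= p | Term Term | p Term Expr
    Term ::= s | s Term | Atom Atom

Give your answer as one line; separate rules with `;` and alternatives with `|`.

Expr has alternatives sharing prefix 'p': factor to Expr → p Expr1 with Expr1 → ε | Term.
Atom has alternatives sharing prefix 'p': factor to Atom → p Atom1 with Atom1 → ε | Term Expr.
Term has alternatives sharing prefix 's': factor to Term → s Term1 with Term1 → ε | Term.

Expr ::= s Term | Atom | p Expr1; Atom ::= Term Term | p Atom1; Term ::= Atom Atom | s Term1; Expr1 ::= ε | Term; Atom1 ::= ε | Term Expr; Term1 ::= ε | Term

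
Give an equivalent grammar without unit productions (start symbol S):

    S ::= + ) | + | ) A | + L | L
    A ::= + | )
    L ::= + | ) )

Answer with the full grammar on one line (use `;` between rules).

Unit pairs: S ⇒* {L}.
For each unit pair (A, B), copy every non-unit production of B to A, then drop all unit productions.

S ::= + | ) ) | + ) | ) A | + L; A ::= + | ); L ::= + | ) )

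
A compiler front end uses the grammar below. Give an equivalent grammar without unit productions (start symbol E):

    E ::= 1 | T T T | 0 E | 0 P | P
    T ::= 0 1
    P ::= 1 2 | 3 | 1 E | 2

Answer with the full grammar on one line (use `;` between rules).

E ::= 1 | T T T | 0 E | 0 P | 1 2 | 3 | 1 E | 2; T ::= 0 1; P ::= 1 2 | 3 | 1 E | 2

Unit pairs: E ⇒* {P}.
For each unit pair (A, B), copy every non-unit production of B to A, then drop all unit productions.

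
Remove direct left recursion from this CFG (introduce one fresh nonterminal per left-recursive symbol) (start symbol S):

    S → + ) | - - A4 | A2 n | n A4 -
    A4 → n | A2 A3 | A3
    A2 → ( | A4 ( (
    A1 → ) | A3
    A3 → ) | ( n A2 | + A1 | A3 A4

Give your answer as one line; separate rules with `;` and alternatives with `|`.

Left recursion appears on A3.
For A3: α = {A4}, β = {), ( n A2, + A1}. Rewrite as A3 → β A3' and A3' → α A3' | ε.

S → + ) | - - A4 | A2 n | n A4 -; A4 → n | A2 A3 | A3; A2 → ( | A4 ( (; A1 → ) | A3; A3 → ) A3' | ( n A2 A3' | + A1 A3'; A3' → A4 A3' | ε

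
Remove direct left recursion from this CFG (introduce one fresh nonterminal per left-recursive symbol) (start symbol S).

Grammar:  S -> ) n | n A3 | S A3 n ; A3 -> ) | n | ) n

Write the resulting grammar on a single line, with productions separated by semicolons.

S -> ) n S' | n A3 S'; A3 -> ) | n | ) n; S' -> A3 n S' | eps

S is directly left-recursive.
For S: α = {A3 n}, β = {) n, n A3}. Rewrite as S → β S' and S' → α S' | ε.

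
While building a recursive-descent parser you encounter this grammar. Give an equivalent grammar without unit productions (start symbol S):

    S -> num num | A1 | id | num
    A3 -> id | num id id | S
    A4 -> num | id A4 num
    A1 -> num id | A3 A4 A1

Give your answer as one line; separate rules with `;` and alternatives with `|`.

Unit pairs: A3 ⇒* {A1, S}; S ⇒* {A1}.
Replace each nonterminal's rules with the union of the non-unit rules of every nonterminal it unit-derives.

S -> num id | A3 A4 A1 | num num | id | num; A3 -> num id | A3 A4 A1 | num num | id | num | num id id; A4 -> num | id A4 num; A1 -> num id | A3 A4 A1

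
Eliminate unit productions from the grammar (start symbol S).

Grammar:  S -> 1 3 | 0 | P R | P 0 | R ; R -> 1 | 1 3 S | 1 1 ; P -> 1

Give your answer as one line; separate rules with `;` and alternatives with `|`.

S -> 1 3 | 0 | P R | P 0 | 1 | 1 3 S | 1 1; R -> 1 | 1 3 S | 1 1; P -> 1

Unit pairs: S ⇒* {R}.
Replace each nonterminal's rules with the union of the non-unit rules of every nonterminal it unit-derives.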